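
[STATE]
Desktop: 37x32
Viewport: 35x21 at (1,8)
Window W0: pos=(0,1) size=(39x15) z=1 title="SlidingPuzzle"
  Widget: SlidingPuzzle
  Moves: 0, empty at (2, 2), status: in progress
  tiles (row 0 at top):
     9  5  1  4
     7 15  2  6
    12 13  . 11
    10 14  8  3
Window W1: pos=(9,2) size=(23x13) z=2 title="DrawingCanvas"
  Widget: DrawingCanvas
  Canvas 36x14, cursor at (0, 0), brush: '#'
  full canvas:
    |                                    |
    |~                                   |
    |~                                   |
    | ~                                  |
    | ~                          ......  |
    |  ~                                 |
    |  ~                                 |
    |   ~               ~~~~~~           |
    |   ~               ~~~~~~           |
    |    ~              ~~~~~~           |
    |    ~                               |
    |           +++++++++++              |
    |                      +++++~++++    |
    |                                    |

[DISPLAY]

├────┼──┃ ~                   ┃    
│ 12 │ 1┃ ~                   ┃    
├────┼──┃  ~                  ┃    
│ 10 │ 1┃  ~                  ┃    
└────┴──┃   ~               ~~┃    
Moves: 0┃   ~               ~~┃    
        ┗━━━━━━━━━━━━━━━━━━━━━┛    
━━━━━━━━━━━━━━━━━━━━━━━━━━━━━━━━━━━
                                   
                                   
                                   
                                   
                                   
                                   
                                   
                                   
                                   
                                   
                                   
                                   
                                   


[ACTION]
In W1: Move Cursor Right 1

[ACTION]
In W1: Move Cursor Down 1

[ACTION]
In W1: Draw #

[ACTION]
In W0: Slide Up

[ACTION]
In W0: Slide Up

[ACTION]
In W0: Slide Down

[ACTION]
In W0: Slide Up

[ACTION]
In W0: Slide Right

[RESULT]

├────┼──┃ ~                   ┃    
│ 12 │ 1┃ ~                   ┃    
├────┼──┃  ~                  ┃    
│ 10 │  ┃  ~                  ┃    
└────┴──┃   ~               ~~┃    
Moves: 4┃   ~               ~~┃    
        ┗━━━━━━━━━━━━━━━━━━━━━┛    
━━━━━━━━━━━━━━━━━━━━━━━━━━━━━━━━━━━
                                   
                                   
                                   
                                   
                                   
                                   
                                   
                                   
                                   
                                   
                                   
                                   
                                   


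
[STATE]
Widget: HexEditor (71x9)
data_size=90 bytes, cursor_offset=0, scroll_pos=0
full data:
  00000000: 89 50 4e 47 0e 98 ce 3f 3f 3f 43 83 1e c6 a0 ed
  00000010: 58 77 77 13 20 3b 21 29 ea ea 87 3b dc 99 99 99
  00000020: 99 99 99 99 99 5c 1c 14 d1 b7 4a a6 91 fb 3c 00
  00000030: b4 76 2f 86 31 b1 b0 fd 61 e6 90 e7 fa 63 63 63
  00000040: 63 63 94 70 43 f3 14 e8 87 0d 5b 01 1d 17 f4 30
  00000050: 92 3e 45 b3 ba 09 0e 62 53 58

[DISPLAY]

00000000  89 50 4e 47 0e 98 ce 3f  3f 3f 43 83 1e c6 a0 ed  |.PNG...???
00000010  58 77 77 13 20 3b 21 29  ea ea 87 3b dc 99 99 99  |Xww. ;!)..
00000020  99 99 99 99 99 5c 1c 14  d1 b7 4a a6 91 fb 3c 00  |.....\....
00000030  b4 76 2f 86 31 b1 b0 fd  61 e6 90 e7 fa 63 63 63  |.v/.1...a.
00000040  63 63 94 70 43 f3 14 e8  87 0d 5b 01 1d 17 f4 30  |cc.pC.....
00000050  92 3e 45 b3 ba 09 0e 62  53 58                    |.>E....bSX
                                                                       
                                                                       
                                                                       


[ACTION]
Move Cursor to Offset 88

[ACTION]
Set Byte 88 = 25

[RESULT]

00000000  89 50 4e 47 0e 98 ce 3f  3f 3f 43 83 1e c6 a0 ed  |.PNG...???
00000010  58 77 77 13 20 3b 21 29  ea ea 87 3b dc 99 99 99  |Xww. ;!)..
00000020  99 99 99 99 99 5c 1c 14  d1 b7 4a a6 91 fb 3c 00  |.....\....
00000030  b4 76 2f 86 31 b1 b0 fd  61 e6 90 e7 fa 63 63 63  |.v/.1...a.
00000040  63 63 94 70 43 f3 14 e8  87 0d 5b 01 1d 17 f4 30  |cc.pC.....
00000050  92 3e 45 b3 ba 09 0e 62  25 58                    |.>E....b%X
                                                                       
                                                                       
                                                                       


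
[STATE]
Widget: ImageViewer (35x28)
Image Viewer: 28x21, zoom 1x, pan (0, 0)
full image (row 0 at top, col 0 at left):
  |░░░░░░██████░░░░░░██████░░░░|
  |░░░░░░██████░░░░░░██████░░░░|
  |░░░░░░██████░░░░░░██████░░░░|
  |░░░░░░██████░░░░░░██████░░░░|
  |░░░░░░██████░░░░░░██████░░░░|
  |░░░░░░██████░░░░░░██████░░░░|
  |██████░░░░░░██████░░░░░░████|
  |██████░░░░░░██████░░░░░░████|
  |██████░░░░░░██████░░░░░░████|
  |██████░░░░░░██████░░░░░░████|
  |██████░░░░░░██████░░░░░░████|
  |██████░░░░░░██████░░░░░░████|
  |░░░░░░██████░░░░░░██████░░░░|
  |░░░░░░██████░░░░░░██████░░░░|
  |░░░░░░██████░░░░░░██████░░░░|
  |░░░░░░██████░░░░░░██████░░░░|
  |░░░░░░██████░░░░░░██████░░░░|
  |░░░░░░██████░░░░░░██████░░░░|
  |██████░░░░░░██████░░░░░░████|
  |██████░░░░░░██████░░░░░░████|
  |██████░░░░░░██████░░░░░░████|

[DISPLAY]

░░░░░░██████░░░░░░██████░░░░       
░░░░░░██████░░░░░░██████░░░░       
░░░░░░██████░░░░░░██████░░░░       
░░░░░░██████░░░░░░██████░░░░       
░░░░░░██████░░░░░░██████░░░░       
░░░░░░██████░░░░░░██████░░░░       
██████░░░░░░██████░░░░░░████       
██████░░░░░░██████░░░░░░████       
██████░░░░░░██████░░░░░░████       
██████░░░░░░██████░░░░░░████       
██████░░░░░░██████░░░░░░████       
██████░░░░░░██████░░░░░░████       
░░░░░░██████░░░░░░██████░░░░       
░░░░░░██████░░░░░░██████░░░░       
░░░░░░██████░░░░░░██████░░░░       
░░░░░░██████░░░░░░██████░░░░       
░░░░░░██████░░░░░░██████░░░░       
░░░░░░██████░░░░░░██████░░░░       
██████░░░░░░██████░░░░░░████       
██████░░░░░░██████░░░░░░████       
██████░░░░░░██████░░░░░░████       
                                   
                                   
                                   
                                   
                                   
                                   
                                   


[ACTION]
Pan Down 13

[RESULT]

░░░░░░██████░░░░░░██████░░░░       
░░░░░░██████░░░░░░██████░░░░       
░░░░░░██████░░░░░░██████░░░░       
░░░░░░██████░░░░░░██████░░░░       
░░░░░░██████░░░░░░██████░░░░       
██████░░░░░░██████░░░░░░████       
██████░░░░░░██████░░░░░░████       
██████░░░░░░██████░░░░░░████       
                                   
                                   
                                   
                                   
                                   
                                   
                                   
                                   
                                   
                                   
                                   
                                   
                                   
                                   
                                   
                                   
                                   
                                   
                                   
                                   


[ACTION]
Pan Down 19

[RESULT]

                                   
                                   
                                   
                                   
                                   
                                   
                                   
                                   
                                   
                                   
                                   
                                   
                                   
                                   
                                   
                                   
                                   
                                   
                                   
                                   
                                   
                                   
                                   
                                   
                                   
                                   
                                   
                                   


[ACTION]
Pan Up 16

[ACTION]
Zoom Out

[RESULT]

░░░░░░██████░░░░░░██████░░░░       
░░░░░░██████░░░░░░██████░░░░       
██████░░░░░░██████░░░░░░████       
██████░░░░░░██████░░░░░░████       
██████░░░░░░██████░░░░░░████       
                                   
                                   
                                   
                                   
                                   
                                   
                                   
                                   
                                   
                                   
                                   
                                   
                                   
                                   
                                   
                                   
                                   
                                   
                                   
                                   
                                   
                                   
                                   


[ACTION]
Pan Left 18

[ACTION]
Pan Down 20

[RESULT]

                                   
                                   
                                   
                                   
                                   
                                   
                                   
                                   
                                   
                                   
                                   
                                   
                                   
                                   
                                   
                                   
                                   
                                   
                                   
                                   
                                   
                                   
                                   
                                   
                                   
                                   
                                   
                                   


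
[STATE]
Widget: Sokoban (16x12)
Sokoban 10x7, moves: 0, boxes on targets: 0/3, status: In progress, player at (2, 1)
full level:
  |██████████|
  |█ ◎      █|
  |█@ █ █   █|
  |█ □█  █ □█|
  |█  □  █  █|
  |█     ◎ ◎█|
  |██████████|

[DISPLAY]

██████████      
█ ◎      █      
█@ █ █   █      
█ □█  █ □█      
█  □  █  █      
█     ◎ ◎█      
██████████      
Moves: 0  0/3   
                
                
                
                


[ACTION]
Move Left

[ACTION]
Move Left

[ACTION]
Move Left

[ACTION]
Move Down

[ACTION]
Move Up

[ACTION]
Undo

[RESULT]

██████████      
█ ◎      █      
█  █ █   █      
█@□█  █ □█      
█  □  █  █      
█     ◎ ◎█      
██████████      
Moves: 1  0/3   
                
                
                
                


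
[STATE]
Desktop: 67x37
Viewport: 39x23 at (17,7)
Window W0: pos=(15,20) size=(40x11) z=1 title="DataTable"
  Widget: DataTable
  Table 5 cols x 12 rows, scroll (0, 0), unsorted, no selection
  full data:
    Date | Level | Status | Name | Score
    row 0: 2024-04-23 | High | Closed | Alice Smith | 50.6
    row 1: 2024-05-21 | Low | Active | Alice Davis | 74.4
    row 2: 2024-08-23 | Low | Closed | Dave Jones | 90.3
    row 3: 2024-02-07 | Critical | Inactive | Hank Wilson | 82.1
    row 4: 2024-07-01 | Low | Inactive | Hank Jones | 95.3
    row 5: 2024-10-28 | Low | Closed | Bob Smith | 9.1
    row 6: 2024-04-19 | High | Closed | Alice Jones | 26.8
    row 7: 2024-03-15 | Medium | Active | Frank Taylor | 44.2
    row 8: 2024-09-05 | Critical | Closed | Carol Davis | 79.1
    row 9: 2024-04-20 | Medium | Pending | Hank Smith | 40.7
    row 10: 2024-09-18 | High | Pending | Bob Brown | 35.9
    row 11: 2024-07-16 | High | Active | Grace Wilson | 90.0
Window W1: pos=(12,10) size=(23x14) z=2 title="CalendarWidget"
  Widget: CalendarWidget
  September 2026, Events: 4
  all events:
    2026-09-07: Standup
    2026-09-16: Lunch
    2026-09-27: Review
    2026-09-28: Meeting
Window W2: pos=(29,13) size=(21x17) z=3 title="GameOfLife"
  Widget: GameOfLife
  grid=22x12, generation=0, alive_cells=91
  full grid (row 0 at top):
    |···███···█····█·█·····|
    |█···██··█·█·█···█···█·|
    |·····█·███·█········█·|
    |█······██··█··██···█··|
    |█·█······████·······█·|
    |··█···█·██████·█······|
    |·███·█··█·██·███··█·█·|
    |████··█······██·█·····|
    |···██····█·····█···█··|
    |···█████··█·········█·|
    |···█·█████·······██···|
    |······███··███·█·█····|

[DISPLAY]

                                       
                                       
                                       
━━━━━━━━━━━━━━━━━┓                     
endarWidget      ┃                     
─────────────────┨                     
September 20┏━━━━━━━━━━━━━━━━━━━┓      
u We Th Fr S┃ GameOfLife        ┃      
1  2  3  4  ┠───────────────────┨      
 8  9 10 11 ┃Gen: 0             ┃      
5 16* 17 18 ┃··███···█····█·█···┃      
2 23 24 25 2┃···██··█·█·█···█···┃      
29 30       ┃····█·███·█········┃      
            ┃······██··█··██···█┃━━━━┓ 
            ┃·█······████·······┃    ┃ 
            ┃·█···█·██████·█····┃────┨ 
━━━━━━━━━━━━┃███·█··█·██·███··█·┃    ┃ 
─────────┼──┃███··█······██·█···┃────┃ 
024-04-23│Hi┃··██····█·····█···█┃ Smi┃ 
024-05-21│Lo┃··█████··█·········┃ Dav┃ 
024-08-23│Lo┃··█·█████·······██·┃Jone┃ 
024-02-07│Cr┃·····███··███·█·█··┃Wils┃ 
024-07-01│Lo┗━━━━━━━━━━━━━━━━━━━┛Jone┃ 


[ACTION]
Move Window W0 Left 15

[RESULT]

                                       
                                       
                                       
━━━━━━━━━━━━━━━━━┓                     
endarWidget      ┃                     
─────────────────┨                     
September 20┏━━━━━━━━━━━━━━━━━━━┓      
u We Th Fr S┃ GameOfLife        ┃      
1  2  3  4  ┠───────────────────┨      
 8  9 10 11 ┃Gen: 0             ┃      
5 16* 17 18 ┃··███···█····█·█···┃      
2 23 24 25 2┃···██··█·█·█···█···┃      
29 30       ┃····█·███·█········┃      
            ┃······██··█··██···█┃      
            ┃·█······████·······┃      
            ┃·█···█·██████·█····┃      
━━━━━━━━━━━━┃███·█··█·██·███··█·┃      
───┼────────┃███··█······██·█···┃      
   │Closed  ┃··██····█·····█···█┃      
   │Active  ┃··█████··█·········┃      
   │Closed  ┃··█·█████·······██·┃      
cal│Inactive┃·····███··███·█·█··┃      
   │Inactive┗━━━━━━━━━━━━━━━━━━━┛      


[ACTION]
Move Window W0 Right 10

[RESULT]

                                       
                                       
                                       
━━━━━━━━━━━━━━━━━┓                     
endarWidget      ┃                     
─────────────────┨                     
September 20┏━━━━━━━━━━━━━━━━━━━┓      
u We Th Fr S┃ GameOfLife        ┃      
1  2  3  4  ┠───────────────────┨      
 8  9 10 11 ┃Gen: 0             ┃      
5 16* 17 18 ┃··███···█····█·█···┃      
2 23 24 25 2┃···██··█·█·█···█···┃      
29 30       ┃····█·███·█········┃      
            ┃······██··█··██···█┃      
            ┃·█······████·······┃      
            ┃·█···█·██████·█····┃      
━━━━━━━━━━━━┃███·█··█·██·███··█·┃      
────┼───────┃███··█······██·█···┃      
4-23│High   ┃··██····█·····█···█┃      
5-21│Low    ┃··█████··█·········┃      
8-23│Low    ┃··█·█████·······██·┃      
2-07│Critica┃·····███··███·█·█··┃      
7-01│Low    ┗━━━━━━━━━━━━━━━━━━━┛      


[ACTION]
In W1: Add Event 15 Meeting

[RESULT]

                                       
                                       
                                       
━━━━━━━━━━━━━━━━━┓                     
endarWidget      ┃                     
─────────────────┨                     
September 20┏━━━━━━━━━━━━━━━━━━━┓      
u We Th Fr S┃ GameOfLife        ┃      
1  2  3  4  ┠───────────────────┨      
 8  9 10 11 ┃Gen: 0             ┃      
5* 16* 17 18┃··███···█····█·█···┃      
2 23 24 25 2┃···██··█·█·█···█···┃      
29 30       ┃····█·███·█········┃      
            ┃······██··█··██···█┃      
            ┃·█······████·······┃      
            ┃·█···█·██████·█····┃      
━━━━━━━━━━━━┃███·█··█·██·███··█·┃      
────┼───────┃███··█······██·█···┃      
4-23│High   ┃··██····█·····█···█┃      
5-21│Low    ┃··█████··█·········┃      
8-23│Low    ┃··█·█████·······██·┃      
2-07│Critica┃·····███··███·█·█··┃      
7-01│Low    ┗━━━━━━━━━━━━━━━━━━━┛      


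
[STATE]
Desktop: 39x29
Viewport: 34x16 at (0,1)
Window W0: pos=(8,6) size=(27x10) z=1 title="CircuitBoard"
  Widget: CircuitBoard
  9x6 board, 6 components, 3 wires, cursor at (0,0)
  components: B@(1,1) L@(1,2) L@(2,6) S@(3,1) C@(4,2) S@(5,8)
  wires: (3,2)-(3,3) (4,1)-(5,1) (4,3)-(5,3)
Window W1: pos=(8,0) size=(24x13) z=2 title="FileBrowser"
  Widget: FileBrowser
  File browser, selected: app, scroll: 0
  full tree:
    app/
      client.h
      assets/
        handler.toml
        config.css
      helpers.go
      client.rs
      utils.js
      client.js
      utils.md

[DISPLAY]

        ┃ FileBrowser          ┃  
        ┠──────────────────────┨  
        ┃> [-] app/            ┃  
        ┃    client.h          ┃  
        ┃    [+] assets/       ┃  
        ┃    helpers.go        ┃━━
        ┃    client.rs         ┃  
        ┃    utils.js          ┃──
        ┃    client.js         ┃  
        ┃    utils.md          ┃  
        ┃                      ┃  
        ┗━━━━━━━━━━━━━━━━━━━━━━┛  
        ┃                         
        ┃2                        
        ┗━━━━━━━━━━━━━━━━━━━━━━━━━
                                  


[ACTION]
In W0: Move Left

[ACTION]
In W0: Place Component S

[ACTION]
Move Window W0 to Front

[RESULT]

        ┃ FileBrowser          ┃  
        ┠──────────────────────┨  
        ┃> [-] app/            ┃  
        ┃    client.h          ┃  
        ┃    [+] assets/       ┃  
        ┏━━━━━━━━━━━━━━━━━━━━━━━━━
        ┃ CircuitBoard            
        ┠─────────────────────────
        ┃   0 1 2 3 4 5 6 7 8     
        ┃0  [S]                   
        ┃                         
        ┃1       B   L            
        ┃                         
        ┃2                        
        ┗━━━━━━━━━━━━━━━━━━━━━━━━━
                                  


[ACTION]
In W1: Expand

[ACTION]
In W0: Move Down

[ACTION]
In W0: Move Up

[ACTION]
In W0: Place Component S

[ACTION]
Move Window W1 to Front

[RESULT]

        ┃ FileBrowser          ┃  
        ┠──────────────────────┨  
        ┃> [-] app/            ┃  
        ┃    client.h          ┃  
        ┃    [+] assets/       ┃  
        ┃    helpers.go        ┃━━
        ┃    client.rs         ┃  
        ┃    utils.js          ┃──
        ┃    client.js         ┃  
        ┃    utils.md          ┃  
        ┃                      ┃  
        ┗━━━━━━━━━━━━━━━━━━━━━━┛  
        ┃                         
        ┃2                        
        ┗━━━━━━━━━━━━━━━━━━━━━━━━━
                                  


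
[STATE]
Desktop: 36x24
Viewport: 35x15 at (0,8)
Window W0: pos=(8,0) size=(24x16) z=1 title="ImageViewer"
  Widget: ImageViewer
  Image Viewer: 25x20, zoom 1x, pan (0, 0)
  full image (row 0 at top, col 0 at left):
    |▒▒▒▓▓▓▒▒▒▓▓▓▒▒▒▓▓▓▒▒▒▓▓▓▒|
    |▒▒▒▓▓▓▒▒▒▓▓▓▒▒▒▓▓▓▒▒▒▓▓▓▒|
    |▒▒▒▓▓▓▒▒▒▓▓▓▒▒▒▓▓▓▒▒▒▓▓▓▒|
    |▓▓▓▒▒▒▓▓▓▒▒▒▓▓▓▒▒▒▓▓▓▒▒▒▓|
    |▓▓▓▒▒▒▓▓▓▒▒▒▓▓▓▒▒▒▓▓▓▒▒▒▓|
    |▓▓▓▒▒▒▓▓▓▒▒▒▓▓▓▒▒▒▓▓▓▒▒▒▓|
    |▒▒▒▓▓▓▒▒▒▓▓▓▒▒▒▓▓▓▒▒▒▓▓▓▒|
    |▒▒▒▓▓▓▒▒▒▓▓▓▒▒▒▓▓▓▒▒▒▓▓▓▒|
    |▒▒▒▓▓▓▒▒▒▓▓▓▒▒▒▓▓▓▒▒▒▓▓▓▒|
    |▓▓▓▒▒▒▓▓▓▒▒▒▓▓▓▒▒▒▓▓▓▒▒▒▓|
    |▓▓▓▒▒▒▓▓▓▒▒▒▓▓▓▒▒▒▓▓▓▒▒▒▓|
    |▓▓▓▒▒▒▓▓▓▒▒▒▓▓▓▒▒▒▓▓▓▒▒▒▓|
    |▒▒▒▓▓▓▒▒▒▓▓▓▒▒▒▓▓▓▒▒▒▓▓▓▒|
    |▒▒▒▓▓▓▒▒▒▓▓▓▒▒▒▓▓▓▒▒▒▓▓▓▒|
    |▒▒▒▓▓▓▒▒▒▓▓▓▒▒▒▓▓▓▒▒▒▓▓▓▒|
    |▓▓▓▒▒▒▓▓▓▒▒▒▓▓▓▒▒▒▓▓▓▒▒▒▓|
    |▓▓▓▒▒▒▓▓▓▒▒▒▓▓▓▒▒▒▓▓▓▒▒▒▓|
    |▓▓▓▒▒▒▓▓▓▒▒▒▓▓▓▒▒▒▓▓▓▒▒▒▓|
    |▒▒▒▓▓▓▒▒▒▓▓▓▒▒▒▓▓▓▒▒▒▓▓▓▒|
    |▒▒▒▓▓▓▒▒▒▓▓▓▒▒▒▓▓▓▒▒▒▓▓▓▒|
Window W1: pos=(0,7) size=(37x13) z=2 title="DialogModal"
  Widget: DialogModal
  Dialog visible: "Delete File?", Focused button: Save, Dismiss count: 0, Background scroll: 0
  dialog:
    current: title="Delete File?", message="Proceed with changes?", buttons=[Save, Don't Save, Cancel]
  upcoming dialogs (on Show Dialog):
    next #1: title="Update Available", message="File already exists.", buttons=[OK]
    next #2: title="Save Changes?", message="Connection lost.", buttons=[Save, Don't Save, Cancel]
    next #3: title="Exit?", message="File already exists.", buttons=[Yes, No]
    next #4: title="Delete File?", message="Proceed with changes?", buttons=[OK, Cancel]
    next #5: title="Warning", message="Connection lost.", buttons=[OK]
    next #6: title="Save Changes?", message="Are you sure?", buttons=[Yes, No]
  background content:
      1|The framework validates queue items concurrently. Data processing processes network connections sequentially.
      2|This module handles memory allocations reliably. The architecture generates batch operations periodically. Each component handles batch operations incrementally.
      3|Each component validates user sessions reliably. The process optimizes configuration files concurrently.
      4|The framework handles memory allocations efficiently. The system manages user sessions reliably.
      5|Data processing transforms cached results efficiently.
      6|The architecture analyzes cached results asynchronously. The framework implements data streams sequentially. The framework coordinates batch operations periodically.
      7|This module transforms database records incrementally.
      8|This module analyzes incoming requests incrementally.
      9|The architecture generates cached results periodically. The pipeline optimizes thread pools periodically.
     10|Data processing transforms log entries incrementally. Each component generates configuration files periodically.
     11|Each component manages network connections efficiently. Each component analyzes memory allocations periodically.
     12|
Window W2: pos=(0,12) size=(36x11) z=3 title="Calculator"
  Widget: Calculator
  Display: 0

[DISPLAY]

┃ DialogModal                      
┠──────────────────────────────────
┃The framework validates queue item
┃This module handles memory allocat
┏━━━━━━━━━━━━━━━━━━━━━━━━━━━━━━━━━━
┃ Calculator                       
┠──────────────────────────────────
┃                                 0
┃┌───┬───┬───┬───┐                 
┃│ 7 │ 8 │ 9 │ ÷ │                 
┃├───┼───┼───┼───┤                 
┃│ 4 │ 5 │ 6 │ × │                 
┃├───┼───┼───┼───┤                 
┃│ 1 │ 2 │ 3 │ - │                 
┗━━━━━━━━━━━━━━━━━━━━━━━━━━━━━━━━━━


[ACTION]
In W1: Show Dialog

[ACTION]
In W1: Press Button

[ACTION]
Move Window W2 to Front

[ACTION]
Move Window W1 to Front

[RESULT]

┃ DialogModal                      
┠──────────────────────────────────
┃The framework validates queue item
┃This module handles memory allocat
┃Each component validates user sess
┃The framework handles memory alloc
┃Data processing transforms cached 
┃The architecture analyzes cached r
┃This module transforms database re
┃This module analyzes incoming requ
┃The architecture generates cached 
┗━━━━━━━━━━━━━━━━━━━━━━━━━━━━━━━━━━
┃├───┼───┼───┼───┤                 
┃│ 1 │ 2 │ 3 │ - │                 
┗━━━━━━━━━━━━━━━━━━━━━━━━━━━━━━━━━━


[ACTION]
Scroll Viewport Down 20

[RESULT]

┠──────────────────────────────────
┃The framework validates queue item
┃This module handles memory allocat
┃Each component validates user sess
┃The framework handles memory alloc
┃Data processing transforms cached 
┃The architecture analyzes cached r
┃This module transforms database re
┃This module analyzes incoming requ
┃The architecture generates cached 
┗━━━━━━━━━━━━━━━━━━━━━━━━━━━━━━━━━━
┃├───┼───┼───┼───┤                 
┃│ 1 │ 2 │ 3 │ - │                 
┗━━━━━━━━━━━━━━━━━━━━━━━━━━━━━━━━━━
                                   


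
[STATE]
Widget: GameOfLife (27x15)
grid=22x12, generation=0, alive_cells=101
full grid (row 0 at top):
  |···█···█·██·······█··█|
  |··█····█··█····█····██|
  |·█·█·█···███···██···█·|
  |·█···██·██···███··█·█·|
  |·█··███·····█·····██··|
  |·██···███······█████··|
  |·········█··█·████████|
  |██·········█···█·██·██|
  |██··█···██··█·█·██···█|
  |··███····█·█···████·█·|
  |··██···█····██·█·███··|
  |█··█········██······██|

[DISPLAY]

Gen: 0                     
···█···█·██·······█··█     
··█····█··█····█····██     
·█·█·█···███···██···█·     
·█···██·██···███··█·█·     
·█··███·····█·····██··     
·██···███······█████··     
·········█··█·████████     
██·········█···█·██·██     
██··█···██··█·█·██···█     
··███····█·█···████·█·     
··██···█····██·█·███··     
█··█········██······██     
                           
                           


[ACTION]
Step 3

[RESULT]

Gen: 3                     
··███··█·██·········█·     
·██···██···█······███·     
·█·········█·█····███·     
·█·██··█·█·█·███···██·     
··█·█····█··█····██·█·     
·███·███·█··████······     
··██······███·█·······     
█···········█·········     
██··········███·······     
·██··········██·····██     
··██···············█·█     
··██········███·····█·     
                           
                           


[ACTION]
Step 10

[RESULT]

Gen: 13                    
·······█··········██··     
······█·████······█·██     
······███·█·········██     
······███··········███     
······················     
······················     
·█·█··················     
█··█··················     
·█·█··················     
····················██     
···················█·█     
····················█·     
                           
                           


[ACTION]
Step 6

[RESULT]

Gen: 19                    
··········█···········     
·····█·███·█··········     
···██·████·██·········     
·····█·██·█···········     
··██··················     
·███··················     
█·█·█·················     
██·███················     
█·█·█·················     
·███················██     
··█················█·█     
····················█·     
                           
                           


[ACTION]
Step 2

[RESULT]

Gen: 21                    
·········███··········     
····██···█··█·········     
···██·················     
··█··█····███·········     
··████················     
···███················     
····██················     
██··███···············     
······················     
·██·················██     
··█················█·█     
··█·················█·     
                           
                           


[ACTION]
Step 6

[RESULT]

Gen: 27                    
···██·····███·········     
··██·····█████········     
··██··███··█··█·······     
··██████·█████········     
··█···█···███·········     
··█·██·····█··········     
······················     
·····█················     
······················     
··█·█···············██     
··█·█··············█·█     
··██················█·     
                           
                           


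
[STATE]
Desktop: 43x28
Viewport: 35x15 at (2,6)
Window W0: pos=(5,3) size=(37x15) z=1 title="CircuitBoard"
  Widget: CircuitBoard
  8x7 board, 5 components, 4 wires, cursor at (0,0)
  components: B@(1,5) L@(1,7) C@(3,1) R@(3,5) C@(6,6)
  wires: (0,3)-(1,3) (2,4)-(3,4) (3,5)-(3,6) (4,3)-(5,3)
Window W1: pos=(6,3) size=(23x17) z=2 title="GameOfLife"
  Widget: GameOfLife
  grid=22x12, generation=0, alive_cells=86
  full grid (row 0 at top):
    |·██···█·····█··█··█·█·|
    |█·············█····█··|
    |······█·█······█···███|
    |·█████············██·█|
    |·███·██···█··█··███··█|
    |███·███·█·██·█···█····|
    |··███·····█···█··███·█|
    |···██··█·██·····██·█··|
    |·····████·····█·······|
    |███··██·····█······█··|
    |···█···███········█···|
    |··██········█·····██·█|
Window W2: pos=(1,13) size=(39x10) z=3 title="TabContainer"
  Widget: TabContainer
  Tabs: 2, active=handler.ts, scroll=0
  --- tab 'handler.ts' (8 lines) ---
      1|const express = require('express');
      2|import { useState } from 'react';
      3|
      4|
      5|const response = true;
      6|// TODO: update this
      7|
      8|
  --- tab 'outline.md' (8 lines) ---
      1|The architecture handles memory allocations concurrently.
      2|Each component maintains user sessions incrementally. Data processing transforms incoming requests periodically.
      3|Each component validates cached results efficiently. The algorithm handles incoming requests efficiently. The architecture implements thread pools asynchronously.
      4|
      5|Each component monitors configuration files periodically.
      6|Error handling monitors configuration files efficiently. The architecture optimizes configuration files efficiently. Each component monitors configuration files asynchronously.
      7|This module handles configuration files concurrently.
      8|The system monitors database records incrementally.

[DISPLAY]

   ┃┃Gen: 0               ┃        
   ┃┃·██···█·····█··█··█·█┃        
   ┃┃█·············█····█·┃        
   ┃┃······█·█······█···██┃ B      
   ┃┃·█████············██·┃        
   ┃┃·███·██···█··█··███··┃        
   ┃┃███·███·█·██·█···█···┃        
━━━━━━━━━━━━━━━━━━━━━━━━━━━━━━━━━━━
 TabContainer                      
───────────────────────────────────
[handler.ts]│ outline.md           
───────────────────────────────────
const express = require('express');
import { useState } from 'react';  
                                   


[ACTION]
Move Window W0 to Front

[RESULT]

   ┃   0 1 2 3 4 5 6 7             
   ┃0  [.]          ·              
   ┃                │              
   ┃1               ·       B      
   ┃                               
   ┃2                   ·          
   ┃                    │          
━━━┃3       C           ·   R ─ ·  
 Ta┃                               
───┃4               ·              
[ha┃                │              
───┗━━━━━━━━━━━━━━━━━━━━━━━━━━━━━━━
const express = require('express');
import { useState } from 'react';  
                                   


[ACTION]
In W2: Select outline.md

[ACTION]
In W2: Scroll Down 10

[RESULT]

   ┃   0 1 2 3 4 5 6 7             
   ┃0  [.]          ·              
   ┃                │              
   ┃1               ·       B      
   ┃                               
   ┃2                   ·          
   ┃                    │          
━━━┃3       C           ·   R ─ ·  
 Ta┃                               
───┃4               ·              
 ha┃                │              
───┗━━━━━━━━━━━━━━━━━━━━━━━━━━━━━━━
The system monitors database record
                                   
                                   
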